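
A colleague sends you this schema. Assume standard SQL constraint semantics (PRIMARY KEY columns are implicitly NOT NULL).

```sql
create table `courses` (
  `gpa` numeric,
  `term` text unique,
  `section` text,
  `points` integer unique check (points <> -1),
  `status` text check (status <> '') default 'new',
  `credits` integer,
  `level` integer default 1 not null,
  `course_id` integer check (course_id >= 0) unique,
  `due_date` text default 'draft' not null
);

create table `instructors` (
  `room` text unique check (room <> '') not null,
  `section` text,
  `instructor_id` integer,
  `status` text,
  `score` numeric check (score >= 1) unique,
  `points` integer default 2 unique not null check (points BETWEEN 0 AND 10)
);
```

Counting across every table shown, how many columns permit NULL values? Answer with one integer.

courses: 7 nullable (gpa, term, section, points, status, credits, course_id — PK none and explicit NOT NULL columns excluded).
instructors: 4 nullable (section, instructor_id, status, score — PK none and explicit NOT NULL columns excluded).
Total: 7 + 4 = 11.

11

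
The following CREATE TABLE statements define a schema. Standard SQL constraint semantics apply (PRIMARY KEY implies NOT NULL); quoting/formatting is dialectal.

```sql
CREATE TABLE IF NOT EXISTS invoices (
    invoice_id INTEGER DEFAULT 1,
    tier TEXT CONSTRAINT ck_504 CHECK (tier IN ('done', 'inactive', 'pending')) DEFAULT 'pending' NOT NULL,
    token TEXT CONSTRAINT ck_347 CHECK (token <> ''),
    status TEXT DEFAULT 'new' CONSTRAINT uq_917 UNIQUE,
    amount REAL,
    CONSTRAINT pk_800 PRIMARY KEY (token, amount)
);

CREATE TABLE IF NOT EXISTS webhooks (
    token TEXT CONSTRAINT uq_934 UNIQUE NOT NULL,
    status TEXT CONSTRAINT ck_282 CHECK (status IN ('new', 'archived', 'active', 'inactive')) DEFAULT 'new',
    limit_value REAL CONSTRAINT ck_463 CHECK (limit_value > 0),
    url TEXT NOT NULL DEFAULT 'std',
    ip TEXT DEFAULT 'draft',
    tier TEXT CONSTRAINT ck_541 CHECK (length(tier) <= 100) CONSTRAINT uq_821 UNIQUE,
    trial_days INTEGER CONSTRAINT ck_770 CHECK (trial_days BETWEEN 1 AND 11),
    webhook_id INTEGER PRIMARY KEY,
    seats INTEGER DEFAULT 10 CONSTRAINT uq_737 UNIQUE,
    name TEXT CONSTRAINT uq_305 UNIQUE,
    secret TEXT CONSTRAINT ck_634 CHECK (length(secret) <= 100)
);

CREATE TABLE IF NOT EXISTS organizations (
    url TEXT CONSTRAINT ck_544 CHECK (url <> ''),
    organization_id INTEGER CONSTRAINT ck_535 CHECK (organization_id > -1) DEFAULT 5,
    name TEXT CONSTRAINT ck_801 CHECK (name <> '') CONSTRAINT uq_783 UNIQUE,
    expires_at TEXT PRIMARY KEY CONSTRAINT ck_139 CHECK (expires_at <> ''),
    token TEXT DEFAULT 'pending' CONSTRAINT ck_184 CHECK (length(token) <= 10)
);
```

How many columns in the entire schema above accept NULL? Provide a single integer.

14

invoices: 2 nullable (invoice_id, status — PK (token, amount) and explicit NOT NULL columns excluded).
webhooks: 8 nullable (status, limit_value, ip, tier, trial_days, seats, name, secret — PK (webhook_id) and explicit NOT NULL columns excluded).
organizations: 4 nullable (url, organization_id, name, token — PK (expires_at) and explicit NOT NULL columns excluded).
Total: 2 + 8 + 4 = 14.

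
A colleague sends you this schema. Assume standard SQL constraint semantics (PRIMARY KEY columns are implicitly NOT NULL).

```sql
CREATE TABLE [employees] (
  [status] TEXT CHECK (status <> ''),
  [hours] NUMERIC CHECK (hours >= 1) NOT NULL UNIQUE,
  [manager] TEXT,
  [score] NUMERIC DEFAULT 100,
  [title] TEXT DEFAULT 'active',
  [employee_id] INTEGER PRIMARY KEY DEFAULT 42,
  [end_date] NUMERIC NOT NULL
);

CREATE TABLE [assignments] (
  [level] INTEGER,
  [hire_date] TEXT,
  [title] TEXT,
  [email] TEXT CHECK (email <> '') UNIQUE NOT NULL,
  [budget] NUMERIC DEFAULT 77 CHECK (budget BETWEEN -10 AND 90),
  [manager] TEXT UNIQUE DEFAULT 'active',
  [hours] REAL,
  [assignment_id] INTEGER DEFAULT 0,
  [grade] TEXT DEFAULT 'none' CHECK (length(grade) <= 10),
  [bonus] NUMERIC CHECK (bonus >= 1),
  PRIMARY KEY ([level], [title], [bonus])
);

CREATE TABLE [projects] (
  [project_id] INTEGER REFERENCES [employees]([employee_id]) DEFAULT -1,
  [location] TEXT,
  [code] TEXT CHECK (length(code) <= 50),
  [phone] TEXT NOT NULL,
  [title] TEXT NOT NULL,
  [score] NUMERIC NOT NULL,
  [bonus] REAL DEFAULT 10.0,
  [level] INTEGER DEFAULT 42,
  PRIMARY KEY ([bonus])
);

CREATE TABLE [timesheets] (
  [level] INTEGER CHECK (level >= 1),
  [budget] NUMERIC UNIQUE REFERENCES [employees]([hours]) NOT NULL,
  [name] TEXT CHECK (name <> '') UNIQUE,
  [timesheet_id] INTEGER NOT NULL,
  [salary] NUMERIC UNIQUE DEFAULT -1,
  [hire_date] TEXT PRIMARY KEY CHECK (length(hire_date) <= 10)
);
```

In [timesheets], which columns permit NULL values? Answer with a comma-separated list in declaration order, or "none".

- level: CHECK does not forbid NULL (a CHECK constraint passes when its expression is NULL) → nullable.
- budget: declared NOT NULL → not nullable.
- name: CHECK does not forbid NULL (a CHECK constraint passes when its expression is NULL) → nullable.
- timesheet_id: declared NOT NULL → not nullable.
- salary: UNIQUE does not imply NOT NULL → nullable.
- hire_date: part of the PRIMARY KEY, which implies NOT NULL → not nullable.

level, name, salary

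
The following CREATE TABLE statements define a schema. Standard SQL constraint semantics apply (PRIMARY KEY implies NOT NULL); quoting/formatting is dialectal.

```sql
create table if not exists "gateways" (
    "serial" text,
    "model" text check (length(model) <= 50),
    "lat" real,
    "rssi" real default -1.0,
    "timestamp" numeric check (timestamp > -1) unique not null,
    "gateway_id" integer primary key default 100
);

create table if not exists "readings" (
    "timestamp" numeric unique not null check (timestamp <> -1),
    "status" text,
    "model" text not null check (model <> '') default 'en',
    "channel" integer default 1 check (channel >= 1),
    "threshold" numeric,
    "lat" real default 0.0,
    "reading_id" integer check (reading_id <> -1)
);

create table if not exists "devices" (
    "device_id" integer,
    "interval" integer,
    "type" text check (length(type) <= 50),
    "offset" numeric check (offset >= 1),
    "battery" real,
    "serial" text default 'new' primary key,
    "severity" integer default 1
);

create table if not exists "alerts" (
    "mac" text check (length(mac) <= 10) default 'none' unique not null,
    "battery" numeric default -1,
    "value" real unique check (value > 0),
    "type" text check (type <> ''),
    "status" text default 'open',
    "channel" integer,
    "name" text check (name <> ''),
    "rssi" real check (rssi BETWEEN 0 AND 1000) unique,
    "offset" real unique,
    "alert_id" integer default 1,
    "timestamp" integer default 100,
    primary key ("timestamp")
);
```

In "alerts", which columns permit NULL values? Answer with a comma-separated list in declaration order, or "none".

- mac: declared NOT NULL → not nullable.
- battery: DEFAULT only fills an omitted column; an explicit NULL is still allowed → nullable.
- value: CHECK does not forbid NULL (a CHECK constraint passes when its expression is NULL) → nullable.
- type: CHECK does not forbid NULL (a CHECK constraint passes when its expression is NULL) → nullable.
- status: DEFAULT only fills an omitted column; an explicit NULL is still allowed → nullable.
- channel: no NOT NULL constraint applies → nullable.
- name: CHECK does not forbid NULL (a CHECK constraint passes when its expression is NULL) → nullable.
- rssi: CHECK does not forbid NULL (a CHECK constraint passes when its expression is NULL) → nullable.
- offset: UNIQUE does not imply NOT NULL → nullable.
- alert_id: DEFAULT only fills an omitted column; an explicit NULL is still allowed → nullable.
- timestamp: part of the PRIMARY KEY, which implies NOT NULL → not nullable.

battery, value, type, status, channel, name, rssi, offset, alert_id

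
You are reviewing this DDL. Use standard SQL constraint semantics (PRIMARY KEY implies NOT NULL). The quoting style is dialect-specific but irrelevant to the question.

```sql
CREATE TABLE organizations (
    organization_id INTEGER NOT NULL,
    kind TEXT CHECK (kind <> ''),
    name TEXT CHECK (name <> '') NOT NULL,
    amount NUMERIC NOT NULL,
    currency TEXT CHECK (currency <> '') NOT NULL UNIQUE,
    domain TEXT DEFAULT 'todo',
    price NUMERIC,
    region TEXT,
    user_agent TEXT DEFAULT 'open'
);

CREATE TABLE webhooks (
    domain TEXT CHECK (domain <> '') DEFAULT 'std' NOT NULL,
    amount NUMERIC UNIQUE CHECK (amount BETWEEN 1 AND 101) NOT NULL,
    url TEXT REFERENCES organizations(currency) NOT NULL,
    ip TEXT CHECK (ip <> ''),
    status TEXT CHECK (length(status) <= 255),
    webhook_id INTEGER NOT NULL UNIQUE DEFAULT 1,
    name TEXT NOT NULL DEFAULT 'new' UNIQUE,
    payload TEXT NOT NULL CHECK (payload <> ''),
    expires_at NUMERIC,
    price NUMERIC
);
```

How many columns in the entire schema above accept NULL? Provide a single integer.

9

organizations: 5 nullable (kind, domain, price, region, user_agent — PK none and explicit NOT NULL columns excluded).
webhooks: 4 nullable (ip, status, expires_at, price — PK none and explicit NOT NULL columns excluded).
Total: 5 + 4 = 9.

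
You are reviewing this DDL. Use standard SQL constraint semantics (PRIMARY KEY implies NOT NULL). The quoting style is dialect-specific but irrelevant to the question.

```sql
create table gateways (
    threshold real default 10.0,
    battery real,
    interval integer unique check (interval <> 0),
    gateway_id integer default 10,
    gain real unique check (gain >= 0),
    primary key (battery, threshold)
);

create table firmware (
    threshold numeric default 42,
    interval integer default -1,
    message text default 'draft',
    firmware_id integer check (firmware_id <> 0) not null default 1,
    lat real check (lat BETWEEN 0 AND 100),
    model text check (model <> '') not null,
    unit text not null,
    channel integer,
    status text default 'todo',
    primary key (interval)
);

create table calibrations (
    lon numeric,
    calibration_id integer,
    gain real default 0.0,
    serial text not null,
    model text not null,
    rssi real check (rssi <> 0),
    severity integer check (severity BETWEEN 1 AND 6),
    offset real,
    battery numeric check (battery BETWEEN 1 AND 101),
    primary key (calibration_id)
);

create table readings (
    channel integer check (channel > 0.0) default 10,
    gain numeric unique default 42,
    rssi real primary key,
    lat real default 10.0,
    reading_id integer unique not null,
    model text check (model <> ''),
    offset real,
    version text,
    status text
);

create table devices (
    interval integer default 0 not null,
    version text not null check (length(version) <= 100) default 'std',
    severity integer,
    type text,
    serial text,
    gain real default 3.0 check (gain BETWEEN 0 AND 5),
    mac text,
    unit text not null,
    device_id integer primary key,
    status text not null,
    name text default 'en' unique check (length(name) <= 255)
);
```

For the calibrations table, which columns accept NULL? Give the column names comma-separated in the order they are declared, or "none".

lon, gain, rssi, severity, offset, battery

- lon: no NOT NULL constraint applies → nullable.
- calibration_id: part of the PRIMARY KEY, which implies NOT NULL → not nullable.
- gain: DEFAULT only fills an omitted column; an explicit NULL is still allowed → nullable.
- serial: declared NOT NULL → not nullable.
- model: declared NOT NULL → not nullable.
- rssi: CHECK does not forbid NULL (a CHECK constraint passes when its expression is NULL) → nullable.
- severity: CHECK does not forbid NULL (a CHECK constraint passes when its expression is NULL) → nullable.
- offset: no NOT NULL constraint applies → nullable.
- battery: CHECK does not forbid NULL (a CHECK constraint passes when its expression is NULL) → nullable.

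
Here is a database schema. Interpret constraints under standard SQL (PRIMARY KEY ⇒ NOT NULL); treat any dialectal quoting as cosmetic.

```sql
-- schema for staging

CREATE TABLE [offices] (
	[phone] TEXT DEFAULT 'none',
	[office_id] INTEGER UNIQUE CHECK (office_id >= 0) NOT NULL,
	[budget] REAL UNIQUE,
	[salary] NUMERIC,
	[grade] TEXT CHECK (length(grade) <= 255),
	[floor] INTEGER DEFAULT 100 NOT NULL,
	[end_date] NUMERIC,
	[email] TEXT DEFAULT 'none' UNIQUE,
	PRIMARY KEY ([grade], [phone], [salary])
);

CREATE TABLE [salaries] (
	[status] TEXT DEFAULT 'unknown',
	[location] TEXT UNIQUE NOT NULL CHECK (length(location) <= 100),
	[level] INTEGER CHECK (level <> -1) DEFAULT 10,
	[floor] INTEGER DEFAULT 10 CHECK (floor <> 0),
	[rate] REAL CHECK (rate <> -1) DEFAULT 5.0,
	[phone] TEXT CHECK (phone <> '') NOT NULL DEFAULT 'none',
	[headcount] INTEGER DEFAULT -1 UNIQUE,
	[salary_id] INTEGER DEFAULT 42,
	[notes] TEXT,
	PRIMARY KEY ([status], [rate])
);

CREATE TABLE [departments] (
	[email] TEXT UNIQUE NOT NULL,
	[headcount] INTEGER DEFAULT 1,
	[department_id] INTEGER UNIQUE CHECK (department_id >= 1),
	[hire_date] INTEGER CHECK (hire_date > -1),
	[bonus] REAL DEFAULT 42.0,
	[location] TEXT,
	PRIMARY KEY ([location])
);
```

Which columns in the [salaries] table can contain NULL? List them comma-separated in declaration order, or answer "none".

- status: part of the PRIMARY KEY, which implies NOT NULL → not nullable.
- location: declared NOT NULL → not nullable.
- level: CHECK does not forbid NULL (a CHECK constraint passes when its expression is NULL) → nullable.
- floor: CHECK does not forbid NULL (a CHECK constraint passes when its expression is NULL) → nullable.
- rate: part of the PRIMARY KEY, which implies NOT NULL → not nullable.
- phone: declared NOT NULL → not nullable.
- headcount: UNIQUE does not imply NOT NULL → nullable.
- salary_id: DEFAULT only fills an omitted column; an explicit NULL is still allowed → nullable.
- notes: no NOT NULL constraint applies → nullable.

level, floor, headcount, salary_id, notes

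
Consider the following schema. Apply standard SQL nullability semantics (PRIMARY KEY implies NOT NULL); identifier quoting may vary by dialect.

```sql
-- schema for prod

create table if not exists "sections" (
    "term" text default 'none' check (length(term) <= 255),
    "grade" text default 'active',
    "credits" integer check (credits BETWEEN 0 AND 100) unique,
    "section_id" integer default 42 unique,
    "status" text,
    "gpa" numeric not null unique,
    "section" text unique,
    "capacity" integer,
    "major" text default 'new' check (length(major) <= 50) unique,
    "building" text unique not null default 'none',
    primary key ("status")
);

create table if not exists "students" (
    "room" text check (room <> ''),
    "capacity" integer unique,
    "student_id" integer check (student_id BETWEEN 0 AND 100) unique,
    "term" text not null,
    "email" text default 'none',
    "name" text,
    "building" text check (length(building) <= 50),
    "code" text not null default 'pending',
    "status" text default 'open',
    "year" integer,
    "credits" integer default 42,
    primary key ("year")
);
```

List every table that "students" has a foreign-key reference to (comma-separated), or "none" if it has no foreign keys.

none

No column in students has a REFERENCES clause.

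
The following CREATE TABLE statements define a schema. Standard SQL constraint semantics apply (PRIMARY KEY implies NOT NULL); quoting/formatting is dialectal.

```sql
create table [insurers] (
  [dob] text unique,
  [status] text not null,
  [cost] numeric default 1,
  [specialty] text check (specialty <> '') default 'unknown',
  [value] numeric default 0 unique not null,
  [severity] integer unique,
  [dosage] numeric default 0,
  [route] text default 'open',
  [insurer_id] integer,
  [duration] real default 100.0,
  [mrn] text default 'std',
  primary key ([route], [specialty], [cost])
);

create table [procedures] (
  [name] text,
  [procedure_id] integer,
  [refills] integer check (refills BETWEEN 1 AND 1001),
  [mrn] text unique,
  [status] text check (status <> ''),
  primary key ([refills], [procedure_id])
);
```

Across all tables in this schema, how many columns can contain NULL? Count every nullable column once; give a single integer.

9

insurers: 6 nullable (dob, severity, dosage, insurer_id, duration, mrn — PK (route, specialty, cost) and explicit NOT NULL columns excluded).
procedures: 3 nullable (name, mrn, status — PK (refills, procedure_id) and explicit NOT NULL columns excluded).
Total: 6 + 3 = 9.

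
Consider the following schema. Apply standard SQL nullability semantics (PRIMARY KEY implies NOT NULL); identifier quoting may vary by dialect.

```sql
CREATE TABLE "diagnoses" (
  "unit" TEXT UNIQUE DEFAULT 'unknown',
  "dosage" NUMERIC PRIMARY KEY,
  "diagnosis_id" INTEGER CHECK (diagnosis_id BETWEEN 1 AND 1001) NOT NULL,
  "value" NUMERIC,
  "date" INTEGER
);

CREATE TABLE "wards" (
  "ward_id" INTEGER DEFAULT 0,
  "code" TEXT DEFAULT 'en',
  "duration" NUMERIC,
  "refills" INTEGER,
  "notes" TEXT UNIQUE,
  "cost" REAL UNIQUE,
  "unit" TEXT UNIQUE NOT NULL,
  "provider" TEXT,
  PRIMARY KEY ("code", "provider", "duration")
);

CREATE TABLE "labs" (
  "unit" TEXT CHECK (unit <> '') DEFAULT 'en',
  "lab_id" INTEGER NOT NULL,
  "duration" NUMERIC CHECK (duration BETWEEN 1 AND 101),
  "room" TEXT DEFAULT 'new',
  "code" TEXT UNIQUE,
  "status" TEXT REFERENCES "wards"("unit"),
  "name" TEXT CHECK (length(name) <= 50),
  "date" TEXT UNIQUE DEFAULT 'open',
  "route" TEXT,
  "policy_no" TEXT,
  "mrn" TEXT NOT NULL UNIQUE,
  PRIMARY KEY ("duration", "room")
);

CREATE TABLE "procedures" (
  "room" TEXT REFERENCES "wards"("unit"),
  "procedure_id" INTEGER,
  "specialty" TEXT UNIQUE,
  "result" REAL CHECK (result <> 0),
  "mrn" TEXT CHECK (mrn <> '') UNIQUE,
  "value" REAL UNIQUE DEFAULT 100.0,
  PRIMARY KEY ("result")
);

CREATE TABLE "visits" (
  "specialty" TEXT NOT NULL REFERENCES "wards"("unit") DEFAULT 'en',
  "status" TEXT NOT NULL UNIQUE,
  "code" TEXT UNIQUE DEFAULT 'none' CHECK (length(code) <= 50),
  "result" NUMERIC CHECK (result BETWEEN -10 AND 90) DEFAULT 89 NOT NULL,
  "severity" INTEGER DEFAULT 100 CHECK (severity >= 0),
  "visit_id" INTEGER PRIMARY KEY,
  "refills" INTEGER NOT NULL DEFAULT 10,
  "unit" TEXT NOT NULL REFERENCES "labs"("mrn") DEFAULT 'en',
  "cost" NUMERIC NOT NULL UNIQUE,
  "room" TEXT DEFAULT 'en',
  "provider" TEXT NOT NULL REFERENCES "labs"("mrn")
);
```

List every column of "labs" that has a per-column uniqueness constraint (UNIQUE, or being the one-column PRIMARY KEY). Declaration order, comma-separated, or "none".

code, date, mrn

- unit: no UNIQUE or single-column PK constraint.
- lab_id: no UNIQUE or single-column PK constraint.
- duration: part of a composite PRIMARY KEY — only the tuple is unique, not this column on its own.
- room: part of a composite PRIMARY KEY — only the tuple is unique, not this column on its own.
- code: declared UNIQUE → unique.
- status: no UNIQUE or single-column PK constraint.
- name: no UNIQUE or single-column PK constraint.
- date: declared UNIQUE → unique.
- route: no UNIQUE or single-column PK constraint.
- policy_no: no UNIQUE or single-column PK constraint.
- mrn: declared UNIQUE → unique.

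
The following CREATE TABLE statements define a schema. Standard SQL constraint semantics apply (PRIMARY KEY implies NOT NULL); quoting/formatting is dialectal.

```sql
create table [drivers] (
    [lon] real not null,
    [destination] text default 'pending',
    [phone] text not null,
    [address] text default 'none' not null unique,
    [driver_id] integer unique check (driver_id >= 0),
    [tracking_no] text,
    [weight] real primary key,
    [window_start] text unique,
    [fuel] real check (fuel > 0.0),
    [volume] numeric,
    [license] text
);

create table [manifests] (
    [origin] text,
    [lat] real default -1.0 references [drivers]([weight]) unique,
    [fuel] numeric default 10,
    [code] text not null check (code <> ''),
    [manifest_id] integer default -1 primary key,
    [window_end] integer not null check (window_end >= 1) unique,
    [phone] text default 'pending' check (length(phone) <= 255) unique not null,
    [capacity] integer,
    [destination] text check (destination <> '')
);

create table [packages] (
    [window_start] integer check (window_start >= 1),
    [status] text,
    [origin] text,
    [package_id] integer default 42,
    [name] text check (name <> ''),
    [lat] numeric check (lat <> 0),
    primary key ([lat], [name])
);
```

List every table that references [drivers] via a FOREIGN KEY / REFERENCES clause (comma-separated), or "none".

- manifests.lat references drivers(weight).

manifests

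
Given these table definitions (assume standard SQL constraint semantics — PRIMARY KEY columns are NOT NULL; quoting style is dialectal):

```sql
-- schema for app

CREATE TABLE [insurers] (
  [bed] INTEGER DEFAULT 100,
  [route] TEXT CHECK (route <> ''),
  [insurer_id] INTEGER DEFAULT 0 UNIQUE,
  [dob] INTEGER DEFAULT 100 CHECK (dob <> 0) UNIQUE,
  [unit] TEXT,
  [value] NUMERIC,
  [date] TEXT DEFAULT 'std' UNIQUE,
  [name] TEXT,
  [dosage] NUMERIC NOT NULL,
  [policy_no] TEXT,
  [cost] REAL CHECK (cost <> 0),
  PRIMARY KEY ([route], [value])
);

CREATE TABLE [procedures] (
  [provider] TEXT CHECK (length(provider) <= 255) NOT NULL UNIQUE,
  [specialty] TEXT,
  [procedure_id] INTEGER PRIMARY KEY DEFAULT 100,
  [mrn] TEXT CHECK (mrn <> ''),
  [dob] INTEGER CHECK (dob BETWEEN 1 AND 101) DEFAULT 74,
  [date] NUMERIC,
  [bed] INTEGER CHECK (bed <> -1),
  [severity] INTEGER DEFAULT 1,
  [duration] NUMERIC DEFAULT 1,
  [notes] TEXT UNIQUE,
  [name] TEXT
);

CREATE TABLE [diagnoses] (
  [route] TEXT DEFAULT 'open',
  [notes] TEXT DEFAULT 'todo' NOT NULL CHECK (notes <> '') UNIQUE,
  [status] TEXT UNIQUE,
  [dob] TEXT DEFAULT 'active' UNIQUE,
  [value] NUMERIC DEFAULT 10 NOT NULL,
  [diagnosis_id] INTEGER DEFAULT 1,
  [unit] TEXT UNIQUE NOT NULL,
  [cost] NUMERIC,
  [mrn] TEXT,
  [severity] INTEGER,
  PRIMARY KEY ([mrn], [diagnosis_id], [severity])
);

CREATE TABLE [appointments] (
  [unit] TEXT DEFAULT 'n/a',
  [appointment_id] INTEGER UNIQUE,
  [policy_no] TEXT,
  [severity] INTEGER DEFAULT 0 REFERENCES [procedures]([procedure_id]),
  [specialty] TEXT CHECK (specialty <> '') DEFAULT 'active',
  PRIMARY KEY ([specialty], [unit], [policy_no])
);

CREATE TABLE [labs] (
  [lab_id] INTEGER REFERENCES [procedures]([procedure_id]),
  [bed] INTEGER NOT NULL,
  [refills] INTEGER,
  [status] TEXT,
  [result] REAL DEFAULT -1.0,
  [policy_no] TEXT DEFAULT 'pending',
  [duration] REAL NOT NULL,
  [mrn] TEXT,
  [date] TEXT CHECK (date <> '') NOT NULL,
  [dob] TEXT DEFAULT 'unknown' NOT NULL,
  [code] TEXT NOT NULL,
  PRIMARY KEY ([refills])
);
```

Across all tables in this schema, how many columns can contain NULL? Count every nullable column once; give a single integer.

insurers: 8 nullable (bed, insurer_id, dob, unit, date, name, policy_no, cost — PK (route, value) and explicit NOT NULL columns excluded).
procedures: 9 nullable (specialty, mrn, dob, date, bed, severity, duration, notes, name — PK (procedure_id) and explicit NOT NULL columns excluded).
diagnoses: 4 nullable (route, status, dob, cost — PK (mrn, diagnosis_id, severity) and explicit NOT NULL columns excluded).
appointments: 2 nullable (appointment_id, severity — PK (specialty, unit, policy_no) and explicit NOT NULL columns excluded).
labs: 5 nullable (lab_id, status, result, policy_no, mrn — PK (refills) and explicit NOT NULL columns excluded).
Total: 8 + 9 + 4 + 2 + 5 = 28.

28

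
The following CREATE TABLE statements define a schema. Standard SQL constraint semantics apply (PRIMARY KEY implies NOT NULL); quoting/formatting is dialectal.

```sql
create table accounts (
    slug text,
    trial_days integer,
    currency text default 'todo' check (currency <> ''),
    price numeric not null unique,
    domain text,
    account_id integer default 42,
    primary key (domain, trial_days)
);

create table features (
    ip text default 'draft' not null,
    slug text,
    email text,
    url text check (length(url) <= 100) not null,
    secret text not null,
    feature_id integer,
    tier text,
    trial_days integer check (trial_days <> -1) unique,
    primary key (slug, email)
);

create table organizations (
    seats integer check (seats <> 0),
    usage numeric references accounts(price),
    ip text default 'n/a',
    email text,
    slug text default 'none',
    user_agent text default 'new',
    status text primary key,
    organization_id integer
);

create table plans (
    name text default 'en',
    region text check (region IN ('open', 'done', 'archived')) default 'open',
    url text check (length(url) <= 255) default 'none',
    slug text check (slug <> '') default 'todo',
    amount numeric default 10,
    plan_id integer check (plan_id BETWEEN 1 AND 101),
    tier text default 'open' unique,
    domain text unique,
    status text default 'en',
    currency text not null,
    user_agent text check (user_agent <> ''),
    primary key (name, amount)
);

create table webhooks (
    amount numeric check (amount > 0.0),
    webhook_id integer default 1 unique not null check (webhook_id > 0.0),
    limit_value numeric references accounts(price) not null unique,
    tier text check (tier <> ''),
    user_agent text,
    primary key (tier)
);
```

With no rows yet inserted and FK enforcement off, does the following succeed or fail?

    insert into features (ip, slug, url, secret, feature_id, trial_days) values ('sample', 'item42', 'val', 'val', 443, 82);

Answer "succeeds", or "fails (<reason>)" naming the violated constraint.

fails (NOT NULL on email)

email is omitted from the column list and has no DEFAULT, so it would receive NULL.
But email is part of the PRIMARY KEY (implied NOT NULL).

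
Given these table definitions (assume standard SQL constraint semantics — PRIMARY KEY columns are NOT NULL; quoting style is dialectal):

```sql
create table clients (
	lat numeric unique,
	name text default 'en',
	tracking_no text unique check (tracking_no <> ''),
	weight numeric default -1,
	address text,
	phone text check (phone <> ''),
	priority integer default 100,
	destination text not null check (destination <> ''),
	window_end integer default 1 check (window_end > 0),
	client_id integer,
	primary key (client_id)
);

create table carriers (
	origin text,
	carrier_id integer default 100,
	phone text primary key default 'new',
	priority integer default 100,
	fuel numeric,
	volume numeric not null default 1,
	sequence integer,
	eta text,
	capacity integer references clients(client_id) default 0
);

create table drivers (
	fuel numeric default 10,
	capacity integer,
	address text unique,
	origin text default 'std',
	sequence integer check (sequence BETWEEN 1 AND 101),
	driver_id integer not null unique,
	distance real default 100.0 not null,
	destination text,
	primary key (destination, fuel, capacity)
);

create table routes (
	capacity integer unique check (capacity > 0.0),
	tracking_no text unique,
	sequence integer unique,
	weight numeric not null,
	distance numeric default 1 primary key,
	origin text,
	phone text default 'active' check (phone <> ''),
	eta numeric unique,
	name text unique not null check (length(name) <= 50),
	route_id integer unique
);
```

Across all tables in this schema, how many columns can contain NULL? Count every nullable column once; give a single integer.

25

clients: 8 nullable (lat, name, tracking_no, weight, address, phone, priority, window_end — PK (client_id) and explicit NOT NULL columns excluded).
carriers: 7 nullable (origin, carrier_id, priority, fuel, sequence, eta, capacity — PK (phone) and explicit NOT NULL columns excluded).
drivers: 3 nullable (address, origin, sequence — PK (destination, fuel, capacity) and explicit NOT NULL columns excluded).
routes: 7 nullable (capacity, tracking_no, sequence, origin, phone, eta, route_id — PK (distance) and explicit NOT NULL columns excluded).
Total: 8 + 7 + 3 + 7 = 25.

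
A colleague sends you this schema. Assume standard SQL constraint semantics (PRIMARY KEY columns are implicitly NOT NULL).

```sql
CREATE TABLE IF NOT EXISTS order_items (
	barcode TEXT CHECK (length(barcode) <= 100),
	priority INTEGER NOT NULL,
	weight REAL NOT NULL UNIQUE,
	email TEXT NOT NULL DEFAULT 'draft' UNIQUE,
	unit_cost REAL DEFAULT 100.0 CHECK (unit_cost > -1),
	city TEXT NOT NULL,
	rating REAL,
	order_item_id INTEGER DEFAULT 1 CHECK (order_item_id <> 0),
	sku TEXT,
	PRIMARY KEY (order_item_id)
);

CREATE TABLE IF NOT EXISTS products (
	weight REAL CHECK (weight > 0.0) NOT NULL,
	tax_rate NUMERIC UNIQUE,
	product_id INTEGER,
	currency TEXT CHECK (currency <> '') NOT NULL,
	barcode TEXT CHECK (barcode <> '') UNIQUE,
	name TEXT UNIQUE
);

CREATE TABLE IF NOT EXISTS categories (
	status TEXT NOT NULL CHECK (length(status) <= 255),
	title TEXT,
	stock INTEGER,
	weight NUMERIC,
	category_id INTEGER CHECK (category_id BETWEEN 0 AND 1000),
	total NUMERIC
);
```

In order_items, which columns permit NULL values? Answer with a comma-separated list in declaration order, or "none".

barcode, unit_cost, rating, sku

- barcode: CHECK does not forbid NULL (a CHECK constraint passes when its expression is NULL) → nullable.
- priority: declared NOT NULL → not nullable.
- weight: declared NOT NULL → not nullable.
- email: declared NOT NULL → not nullable.
- unit_cost: CHECK does not forbid NULL (a CHECK constraint passes when its expression is NULL) → nullable.
- city: declared NOT NULL → not nullable.
- rating: no NOT NULL constraint applies → nullable.
- order_item_id: part of the PRIMARY KEY, which implies NOT NULL → not nullable.
- sku: no NOT NULL constraint applies → nullable.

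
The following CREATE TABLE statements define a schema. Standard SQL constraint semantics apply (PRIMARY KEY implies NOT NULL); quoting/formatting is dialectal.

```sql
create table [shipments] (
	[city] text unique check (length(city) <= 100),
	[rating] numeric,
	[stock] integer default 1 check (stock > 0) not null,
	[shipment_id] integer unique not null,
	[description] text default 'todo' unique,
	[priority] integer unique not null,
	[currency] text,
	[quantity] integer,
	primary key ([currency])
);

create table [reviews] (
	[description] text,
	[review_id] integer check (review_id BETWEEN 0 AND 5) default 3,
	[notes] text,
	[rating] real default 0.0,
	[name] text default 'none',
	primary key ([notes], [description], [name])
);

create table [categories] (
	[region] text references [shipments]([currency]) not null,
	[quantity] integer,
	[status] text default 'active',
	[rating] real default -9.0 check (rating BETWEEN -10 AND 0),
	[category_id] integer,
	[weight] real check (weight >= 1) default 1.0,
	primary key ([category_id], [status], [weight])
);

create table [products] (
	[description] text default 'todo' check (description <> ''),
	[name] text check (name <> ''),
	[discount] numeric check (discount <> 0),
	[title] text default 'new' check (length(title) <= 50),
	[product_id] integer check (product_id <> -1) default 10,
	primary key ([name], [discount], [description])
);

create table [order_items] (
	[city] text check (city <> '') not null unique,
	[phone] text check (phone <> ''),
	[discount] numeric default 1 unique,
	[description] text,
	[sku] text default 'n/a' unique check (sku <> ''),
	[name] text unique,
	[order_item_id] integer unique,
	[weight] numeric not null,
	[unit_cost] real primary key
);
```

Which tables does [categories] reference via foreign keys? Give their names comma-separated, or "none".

shipments

- region REFERENCES shipments(currency).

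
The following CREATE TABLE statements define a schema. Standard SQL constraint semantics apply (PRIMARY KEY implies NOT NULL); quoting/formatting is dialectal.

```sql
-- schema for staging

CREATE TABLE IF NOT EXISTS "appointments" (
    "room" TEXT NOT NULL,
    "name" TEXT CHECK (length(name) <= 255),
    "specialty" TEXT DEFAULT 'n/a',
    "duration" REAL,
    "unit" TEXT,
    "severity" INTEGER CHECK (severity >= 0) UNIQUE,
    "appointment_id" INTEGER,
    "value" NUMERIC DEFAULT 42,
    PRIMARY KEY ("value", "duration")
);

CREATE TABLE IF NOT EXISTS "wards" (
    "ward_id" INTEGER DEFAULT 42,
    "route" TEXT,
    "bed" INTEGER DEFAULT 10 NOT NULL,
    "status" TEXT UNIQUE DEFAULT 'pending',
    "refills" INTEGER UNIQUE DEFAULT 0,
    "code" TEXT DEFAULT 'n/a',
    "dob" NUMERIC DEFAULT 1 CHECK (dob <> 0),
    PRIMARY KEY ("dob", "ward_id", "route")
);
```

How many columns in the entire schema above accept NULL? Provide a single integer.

appointments: 5 nullable (name, specialty, unit, severity, appointment_id — PK (value, duration) and explicit NOT NULL columns excluded).
wards: 3 nullable (status, refills, code — PK (dob, ward_id, route) and explicit NOT NULL columns excluded).
Total: 5 + 3 = 8.

8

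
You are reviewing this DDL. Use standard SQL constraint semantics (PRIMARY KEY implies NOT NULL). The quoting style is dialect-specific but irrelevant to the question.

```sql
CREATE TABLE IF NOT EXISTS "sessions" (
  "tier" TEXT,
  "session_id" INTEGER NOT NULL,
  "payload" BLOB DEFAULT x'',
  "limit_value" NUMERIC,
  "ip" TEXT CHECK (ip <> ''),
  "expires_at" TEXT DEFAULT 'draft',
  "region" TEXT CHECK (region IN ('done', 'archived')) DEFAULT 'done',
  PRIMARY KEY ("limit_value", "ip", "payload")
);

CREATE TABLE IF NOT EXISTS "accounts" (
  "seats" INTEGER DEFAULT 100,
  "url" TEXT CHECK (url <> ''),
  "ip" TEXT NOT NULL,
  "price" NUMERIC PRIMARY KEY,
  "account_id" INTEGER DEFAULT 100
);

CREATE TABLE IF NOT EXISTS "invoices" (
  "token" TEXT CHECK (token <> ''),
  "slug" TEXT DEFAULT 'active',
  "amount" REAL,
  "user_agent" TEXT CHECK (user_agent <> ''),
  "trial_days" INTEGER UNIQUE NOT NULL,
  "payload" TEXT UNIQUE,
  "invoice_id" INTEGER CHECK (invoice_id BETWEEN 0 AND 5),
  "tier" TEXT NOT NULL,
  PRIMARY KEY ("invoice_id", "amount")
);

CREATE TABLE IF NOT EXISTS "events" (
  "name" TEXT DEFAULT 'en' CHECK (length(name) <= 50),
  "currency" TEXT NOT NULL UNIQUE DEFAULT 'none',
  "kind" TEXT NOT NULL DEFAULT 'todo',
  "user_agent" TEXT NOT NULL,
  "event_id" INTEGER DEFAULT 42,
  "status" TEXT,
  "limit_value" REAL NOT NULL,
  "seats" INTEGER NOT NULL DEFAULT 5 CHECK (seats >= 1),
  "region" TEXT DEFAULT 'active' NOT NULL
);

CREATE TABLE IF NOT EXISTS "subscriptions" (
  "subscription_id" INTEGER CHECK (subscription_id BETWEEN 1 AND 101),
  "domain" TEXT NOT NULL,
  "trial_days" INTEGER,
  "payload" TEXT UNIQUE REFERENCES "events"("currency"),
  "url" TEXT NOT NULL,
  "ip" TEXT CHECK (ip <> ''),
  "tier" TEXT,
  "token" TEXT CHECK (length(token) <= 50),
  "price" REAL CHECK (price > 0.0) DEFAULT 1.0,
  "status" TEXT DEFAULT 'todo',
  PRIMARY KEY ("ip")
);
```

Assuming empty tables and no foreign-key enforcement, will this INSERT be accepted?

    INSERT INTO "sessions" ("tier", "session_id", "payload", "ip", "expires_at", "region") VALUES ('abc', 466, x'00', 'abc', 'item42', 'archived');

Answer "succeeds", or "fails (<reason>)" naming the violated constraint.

limit_value is omitted from the column list and has no DEFAULT, so it would receive NULL.
But limit_value is part of the PRIMARY KEY (implied NOT NULL).

fails (NOT NULL on limit_value)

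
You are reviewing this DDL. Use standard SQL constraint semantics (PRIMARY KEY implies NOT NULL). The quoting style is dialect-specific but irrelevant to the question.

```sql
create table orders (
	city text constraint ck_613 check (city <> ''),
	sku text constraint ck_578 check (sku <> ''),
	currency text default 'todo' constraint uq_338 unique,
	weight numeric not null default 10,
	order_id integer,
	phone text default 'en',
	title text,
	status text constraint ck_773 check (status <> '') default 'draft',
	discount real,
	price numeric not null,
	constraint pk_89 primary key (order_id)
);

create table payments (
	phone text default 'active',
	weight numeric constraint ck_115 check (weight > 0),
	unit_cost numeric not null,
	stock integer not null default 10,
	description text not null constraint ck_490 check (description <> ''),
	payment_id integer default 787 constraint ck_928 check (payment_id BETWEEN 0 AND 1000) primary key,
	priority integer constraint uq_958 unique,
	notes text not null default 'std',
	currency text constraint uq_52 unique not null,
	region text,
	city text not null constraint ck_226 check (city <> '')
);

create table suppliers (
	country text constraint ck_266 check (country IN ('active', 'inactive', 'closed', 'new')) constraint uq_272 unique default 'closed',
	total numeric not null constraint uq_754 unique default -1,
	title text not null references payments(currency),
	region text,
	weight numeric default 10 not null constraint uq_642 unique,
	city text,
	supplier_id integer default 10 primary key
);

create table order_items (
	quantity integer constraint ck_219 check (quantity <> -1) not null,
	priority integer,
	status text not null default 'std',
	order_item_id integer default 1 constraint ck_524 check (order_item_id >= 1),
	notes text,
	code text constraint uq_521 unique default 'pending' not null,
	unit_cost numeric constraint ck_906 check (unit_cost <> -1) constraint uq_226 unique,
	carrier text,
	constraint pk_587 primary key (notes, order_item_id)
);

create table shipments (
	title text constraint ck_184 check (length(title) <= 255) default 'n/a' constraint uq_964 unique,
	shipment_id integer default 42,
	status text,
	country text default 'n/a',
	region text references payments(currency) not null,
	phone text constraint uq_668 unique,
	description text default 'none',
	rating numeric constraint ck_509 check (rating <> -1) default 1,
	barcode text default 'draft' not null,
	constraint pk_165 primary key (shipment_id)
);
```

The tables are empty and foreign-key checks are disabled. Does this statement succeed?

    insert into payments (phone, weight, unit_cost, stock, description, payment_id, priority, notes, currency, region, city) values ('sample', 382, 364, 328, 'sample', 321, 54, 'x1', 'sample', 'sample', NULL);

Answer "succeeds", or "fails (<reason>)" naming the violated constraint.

city is explicitly set to NULL, but city is declared NOT NULL.

fails (NOT NULL on city)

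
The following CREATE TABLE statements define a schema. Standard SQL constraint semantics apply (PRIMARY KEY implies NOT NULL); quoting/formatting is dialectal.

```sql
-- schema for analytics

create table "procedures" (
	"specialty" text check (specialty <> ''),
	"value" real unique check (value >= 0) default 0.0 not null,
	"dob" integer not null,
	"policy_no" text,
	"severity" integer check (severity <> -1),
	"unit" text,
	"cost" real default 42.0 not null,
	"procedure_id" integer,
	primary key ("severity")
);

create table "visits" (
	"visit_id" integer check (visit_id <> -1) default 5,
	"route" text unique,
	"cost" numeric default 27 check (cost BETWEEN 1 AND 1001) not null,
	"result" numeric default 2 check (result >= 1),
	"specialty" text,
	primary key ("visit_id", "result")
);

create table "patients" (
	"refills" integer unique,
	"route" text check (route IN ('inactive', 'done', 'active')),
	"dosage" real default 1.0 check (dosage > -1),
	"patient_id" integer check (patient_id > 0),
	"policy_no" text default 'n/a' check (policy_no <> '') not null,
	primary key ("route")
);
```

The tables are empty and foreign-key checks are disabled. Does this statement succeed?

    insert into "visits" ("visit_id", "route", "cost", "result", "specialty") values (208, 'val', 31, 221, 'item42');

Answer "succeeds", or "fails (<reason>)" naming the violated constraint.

succeeds

NOT NULL columns: cost is supplied; result is supplied; visit_id is supplied.
CHECK constraints: 208 satisfies (visit_id <> -1); 31 satisfies (cost BETWEEN 1 AND 1001); 221 satisfies (result >= 1).
No constraint is violated.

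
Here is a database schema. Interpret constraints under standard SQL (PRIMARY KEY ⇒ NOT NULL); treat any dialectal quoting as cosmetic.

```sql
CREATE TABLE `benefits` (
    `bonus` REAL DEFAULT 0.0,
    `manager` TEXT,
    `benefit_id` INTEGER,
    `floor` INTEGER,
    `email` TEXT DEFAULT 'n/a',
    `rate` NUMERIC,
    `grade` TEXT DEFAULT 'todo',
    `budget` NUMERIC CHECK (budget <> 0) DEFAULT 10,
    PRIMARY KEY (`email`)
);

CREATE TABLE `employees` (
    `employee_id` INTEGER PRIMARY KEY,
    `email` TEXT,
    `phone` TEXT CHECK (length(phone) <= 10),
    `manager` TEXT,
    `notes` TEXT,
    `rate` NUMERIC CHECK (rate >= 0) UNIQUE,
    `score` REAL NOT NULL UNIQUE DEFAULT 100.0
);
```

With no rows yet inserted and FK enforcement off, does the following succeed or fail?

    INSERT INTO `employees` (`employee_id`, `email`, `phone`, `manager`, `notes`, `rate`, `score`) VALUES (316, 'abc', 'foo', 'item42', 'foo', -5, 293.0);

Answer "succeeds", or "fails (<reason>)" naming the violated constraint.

fails (CHECK on rate)

The value -5 for rate violates CHECK (rate >= 0).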